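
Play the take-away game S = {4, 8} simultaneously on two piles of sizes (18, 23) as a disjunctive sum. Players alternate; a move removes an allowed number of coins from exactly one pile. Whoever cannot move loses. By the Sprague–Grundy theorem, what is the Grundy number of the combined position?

All piles use S = {4, 8}:
G(0) = 0
G(1) = mex{} = 0
G(2) = mex{} = 0
G(3) = mex{} = 0
G(4) = mex{0} = 1
G(5) = mex{0} = 1
G(6) = mex{0} = 1
G(7) = mex{0} = 1
G(8) = mex{1,0} = 2
G(9) = mex{1,0} = 2
G(10) = mex{1,0} = 2
G(11) = mex{1,0} = 2
G(12) = mex{2,1} = 0
G(13) = mex{2,1} = 0
G(14) = mex{2,1} = 0
G(15) = mex{2,1} = 0
G(16) = mex{0,2} = 1
G(17) = mex{0,2} = 1
G(18) = mex{0,2} = 1
G(19) = mex{0,2} = 1
G(20) = mex{1,0} = 2
G(21) = mex{1,0} = 2
G(22) = mex{1,0} = 2
G(23) = mex{1,0} = 2
Pile A: G(18) = 1.
Pile B: G(23) = 2.
Combined Grundy value = 1 ⊕ 2 = 3.

3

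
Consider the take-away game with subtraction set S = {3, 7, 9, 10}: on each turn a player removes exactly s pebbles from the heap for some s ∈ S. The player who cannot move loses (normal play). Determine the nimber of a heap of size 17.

G(0) = 0
G(1) = mex{} = 0
G(2) = mex{} = 0
G(3) = mex{0} = 1
G(4) = mex{0} = 1
G(5) = mex{0} = 1
G(6) = mex{1} = 0
G(7) = mex{1,0} = 2
G(8) = mex{1,0} = 2
G(9) = mex{0,0,0} = 1
G(10) = mex{2,1,0,0} = 3
G(11) = mex{2,1,0,0} = 3
G(12) = mex{1,1,1,0} = 2
G(13) = mex{3,0,1,1} = 2
G(14) = mex{3,2,1,1} = 0
G(15) = mex{2,2,0,1} = 3
G(16) = mex{2,1,2,0} = 3
G(17) = mex{0,3,2,2} = 1

1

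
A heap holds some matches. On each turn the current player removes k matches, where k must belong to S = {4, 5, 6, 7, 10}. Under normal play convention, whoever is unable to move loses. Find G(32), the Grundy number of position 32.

G(0) = 0
G(1) = mex{} = 0
G(2) = mex{} = 0
G(3) = mex{} = 0
G(4) = mex{0} = 1
G(5) = mex{0,0} = 1
G(6) = mex{0,0,0} = 1
G(7) = mex{0,0,0,0} = 1
G(8) = mex{1,0,0,0} = 2
G(9) = mex{1,1,0,0} = 2
G(10) = mex{1,1,1,0,0} = 2
G(11) = mex{1,1,1,1,0} = 2
G(12) = mex{2,1,1,1,0} = 3
G(13) = mex{2,2,1,1,0} = 3
G(14) = mex{2,2,2,1,1} = 0
G(15) = mex{2,2,2,2,1} = 0
G(16) = mex{3,2,2,2,1} = 0
G(17) = mex{3,3,2,2,1} = 0
G(18) = mex{0,3,3,2,2} = 1
G(19) = mex{0,0,3,3,2} = 1
G(20) = mex{0,0,0,3,2} = 1
G(21) = mex{0,0,0,0,2} = 1
G(22) = mex{1,0,0,0,3} = 2
G(23) = mex{1,1,0,0,3} = 2
G(24) = mex{1,1,1,0,0} = 2
G(25) = mex{1,1,1,1,0} = 2
G(26) = mex{2,1,1,1,0} = 3
G(27) = mex{2,2,1,1,0} = 3
G(28) = mex{2,2,2,1,1} = 0
G(29) = mex{2,2,2,2,1} = 0
G(30) = mex{3,2,2,2,1} = 0
G(31) = mex{3,3,2,2,1} = 0
G(32) = mex{0,3,3,2,2} = 1

1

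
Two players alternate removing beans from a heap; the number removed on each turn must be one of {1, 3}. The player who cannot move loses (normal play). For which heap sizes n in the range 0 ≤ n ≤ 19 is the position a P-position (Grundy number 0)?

0, 2, 4, 6, 8, 10, 12, 14, 16, 18

G(0) = 0
G(1) = mex{0} = 1
G(2) = mex{1} = 0
G(3) = mex{0,0} = 1
G(4) = mex{1,1} = 0
G(5) = mex{0,0} = 1
G(6) = mex{1,1} = 0
G(7) = mex{0,0} = 1
G(8) = mex{1,1} = 0
G(9) = mex{0,0} = 1
G(10) = mex{1,1} = 0
G(11) = mex{0,0} = 1
G(12) = mex{1,1} = 0
G(13) = mex{0,0} = 1
G(14) = mex{1,1} = 0
G(15) = mex{0,0} = 1
G(16) = mex{1,1} = 0
G(17) = mex{0,0} = 1
G(18) = mex{1,1} = 0
G(19) = mex{0,0} = 1
P-positions are exactly the n with G(n) = 0.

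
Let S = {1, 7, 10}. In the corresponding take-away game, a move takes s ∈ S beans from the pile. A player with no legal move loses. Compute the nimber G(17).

G(0) = 0
G(1) = mex{0} = 1
G(2) = mex{1} = 0
G(3) = mex{0} = 1
G(4) = mex{1} = 0
G(5) = mex{0} = 1
G(6) = mex{1} = 0
G(7) = mex{0,0} = 1
G(8) = mex{1,1} = 0
G(9) = mex{0,0} = 1
G(10) = mex{1,1,0} = 2
G(11) = mex{2,0,1} = 3
G(12) = mex{3,1,0} = 2
G(13) = mex{2,0,1} = 3
G(14) = mex{3,1,0} = 2
G(15) = mex{2,0,1} = 3
G(16) = mex{3,1,0} = 2
G(17) = mex{2,2,1} = 0

0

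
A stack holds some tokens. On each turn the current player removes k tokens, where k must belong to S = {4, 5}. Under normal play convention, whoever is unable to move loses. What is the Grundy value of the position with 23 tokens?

G(0) = 0
G(1) = mex{} = 0
G(2) = mex{} = 0
G(3) = mex{} = 0
G(4) = mex{0} = 1
G(5) = mex{0,0} = 1
G(6) = mex{0,0} = 1
G(7) = mex{0,0} = 1
G(8) = mex{1,0} = 2
G(9) = mex{1,1} = 0
G(10) = mex{1,1} = 0
G(11) = mex{1,1} = 0
G(12) = mex{2,1} = 0
G(13) = mex{0,2} = 1
G(14) = mex{0,0} = 1
G(15) = mex{0,0} = 1
G(16) = mex{0,0} = 1
G(17) = mex{1,0} = 2
G(18) = mex{1,1} = 0
G(19) = mex{1,1} = 0
G(20) = mex{1,1} = 0
G(21) = mex{2,1} = 0
G(22) = mex{0,2} = 1
G(23) = mex{0,0} = 1

1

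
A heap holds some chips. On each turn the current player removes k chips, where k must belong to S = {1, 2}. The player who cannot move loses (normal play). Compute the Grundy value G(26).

2

n :  0  1  2  3  4  5  6  7  8  9 10 11 12 13 14 15 16 17 18 19 20 21 22 23 24 25 26
G :  0  1  2  0  1  2  0  1  2  0  1  2  0  1  2  0  1  2  0  1  2  0  1  2  0  1  2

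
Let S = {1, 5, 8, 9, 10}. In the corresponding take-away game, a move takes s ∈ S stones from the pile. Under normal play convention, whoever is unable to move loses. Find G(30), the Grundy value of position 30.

3

n :  0  1  2  3  4  5  6  7  8  9 10 11 12 13 14 15 16 17 18 19 20 21 22 23 24 25 26 27 28 29 30
G :  0  1  0  1  0  1  0  1  2  3  2  3  2  3  2  3  4  0  1  0  1  0  1  0  1  2  3  2  3  2  3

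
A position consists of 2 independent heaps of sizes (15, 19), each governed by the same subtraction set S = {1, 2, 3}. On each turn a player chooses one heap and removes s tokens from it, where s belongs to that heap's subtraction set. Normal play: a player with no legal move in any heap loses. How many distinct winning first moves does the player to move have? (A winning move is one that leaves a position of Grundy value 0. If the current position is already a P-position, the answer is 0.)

0

All heaps use S = {1, 2, 3}:
G(0) = 0
G(1) = mex{0} = 1
G(2) = mex{1,0} = 2
G(3) = mex{2,1,0} = 3
G(4) = mex{3,2,1} = 0
G(5) = mex{0,3,2} = 1
G(6) = mex{1,0,3} = 2
G(7) = mex{2,1,0} = 3
G(8) = mex{3,2,1} = 0
G(9) = mex{0,3,2} = 1
G(10) = mex{1,0,3} = 2
G(11) = mex{2,1,0} = 3
G(12) = mex{3,2,1} = 0
G(13) = mex{0,3,2} = 1
G(14) = mex{1,0,3} = 2
G(15) = mex{2,1,0} = 3
G(16) = mex{3,2,1} = 0
G(17) = mex{0,3,2} = 1
G(18) = mex{1,0,3} = 2
G(19) = mex{2,1,0} = 3
Heap A: G(15) = 3.
Heap B: G(19) = 3.
Combined Grundy value = 3 ⊕ 3 = 0.
A winning move leaves total XOR = 0, i.e. changes one component's Grundy value g to g ⊕ X where X is the current total.
Heap A: target g' = 3⊕0 = 3, but every legal move changes the Grundy value (mex property), so 0 moves.
Heap B: target g' = 3⊕0 = 3, but every legal move changes the Grundy value (mex property), so 0 moves.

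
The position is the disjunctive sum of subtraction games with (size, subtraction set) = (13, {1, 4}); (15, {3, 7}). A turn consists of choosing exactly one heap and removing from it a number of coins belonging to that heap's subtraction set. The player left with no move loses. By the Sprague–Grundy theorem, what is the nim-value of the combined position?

Heap A, S = {1, 4}:
n :  0  1  2  3  4  5  6  7  8  9 10 11 12 13
G :  0  1  0  1  2  0  1  0  1  2  0  1  0  1
G_A(13) = 1.
Heap B, S = {3, 7}:
n :  0  1  2  3  4  5  6  7  8  9 10 11 12 13 14 15
G :  0  0  0  1  1  1  0  2  2  1  0  0  0  1  1  1
G_B(15) = 1.
Combined Grundy value = 1 ⊕ 1 = 0.

0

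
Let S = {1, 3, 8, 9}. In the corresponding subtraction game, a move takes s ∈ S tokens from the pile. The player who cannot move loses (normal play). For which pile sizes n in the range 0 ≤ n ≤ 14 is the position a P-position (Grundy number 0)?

G(0) = 0
G(1) = mex{0} = 1
G(2) = mex{1} = 0
G(3) = mex{0,0} = 1
G(4) = mex{1,1} = 0
G(5) = mex{0,0} = 1
G(6) = mex{1,1} = 0
G(7) = mex{0,0} = 1
G(8) = mex{1,1,0} = 2
G(9) = mex{2,0,1,0} = 3
G(10) = mex{3,1,0,1} = 2
G(11) = mex{2,2,1,0} = 3
G(12) = mex{3,3,0,1} = 2
G(13) = mex{2,2,1,0} = 3
G(14) = mex{3,3,0,1} = 2
P-positions are exactly the n with G(n) = 0.

0, 2, 4, 6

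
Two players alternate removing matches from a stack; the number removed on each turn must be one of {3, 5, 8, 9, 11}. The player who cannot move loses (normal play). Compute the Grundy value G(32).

G(0) = 0
G(1) = mex{} = 0
G(2) = mex{} = 0
G(3) = mex{0} = 1
G(4) = mex{0} = 1
G(5) = mex{0,0} = 1
G(6) = mex{1,0} = 2
G(7) = mex{1,0} = 2
G(8) = mex{1,1,0} = 2
G(9) = mex{2,1,0,0} = 3
G(10) = mex{2,1,0,0} = 3
G(11) = mex{2,2,1,0,0} = 3
G(12) = mex{3,2,1,1,0} = 4
G(13) = mex{3,2,1,1,0} = 4
G(14) = mex{3,3,2,1,1} = 0
G(15) = mex{4,3,2,2,1} = 0
G(16) = mex{4,3,2,2,1} = 0
G(17) = mex{0,4,3,2,2} = 1
G(18) = mex{0,4,3,3,2} = 1
G(19) = mex{0,0,3,3,2} = 1
G(20) = mex{1,0,4,3,3} = 2
G(21) = mex{1,0,4,4,3} = 2
G(22) = mex{1,1,0,4,3} = 2
G(23) = mex{2,1,0,0,4} = 3
G(24) = mex{2,1,0,0,4} = 3
G(25) = mex{2,2,1,0,0} = 3
G(26) = mex{3,2,1,1,0} = 4
G(27) = mex{3,2,1,1,0} = 4
G(28) = mex{3,3,2,1,1} = 0
G(29) = mex{4,3,2,2,1} = 0
G(30) = mex{4,3,2,2,1} = 0
G(31) = mex{0,4,3,2,2} = 1
G(32) = mex{0,4,3,3,2} = 1

1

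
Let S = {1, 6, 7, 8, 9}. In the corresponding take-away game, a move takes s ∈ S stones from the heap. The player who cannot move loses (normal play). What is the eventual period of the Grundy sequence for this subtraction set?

14

G(0) = 0
G(1) = mex{0} = 1
G(2) = mex{1} = 0
G(3) = mex{0} = 1
G(4) = mex{1} = 0
G(5) = mex{0} = 1
G(6) = mex{1,0} = 2
G(7) = mex{2,1,0} = 3
G(8) = mex{3,0,1,0} = 2
G(9) = mex{2,1,0,1,0} = 3
G(10) = mex{3,0,1,0,1} = 2
G(11) = mex{2,1,0,1,0} = 3
G(12) = mex{3,2,1,0,1} = 4
G(13) = mex{4,3,2,1,0} = 5
G(14) = mex{5,2,3,2,1} = 0
G(15) = mex{0,3,2,3,2} = 1
G(16) = mex{1,2,3,2,3} = 0
G(17) = mex{0,3,2,3,2} = 1
G(18) = mex{1,4,3,2,3} = 0
G(19) = mex{0,5,4,3,2} = 1
G(20) = mex{1,0,5,4,3} = 2
G(21) = mex{2,1,0,5,4} = 3
G(22) = mex{3,0,1,0,5} = 2
G(23) = mex{2,1,0,1,0} = 3
G(24) = mex{3,0,1,0,1} = 2
G(25) = mex{2,1,0,1,0} = 3
G(26) = mex{3,2,1,0,1} = 4
G(27) = mex{4,3,2,1,0} = 5
G(28) = mex{5,2,3,2,1} = 0
G(29) = mex{0,3,2,3,2} = 1
G(n+14) = G(n) holds for n = 0,…,8 (a full window of length max(S) = 9), so the sequence is purely periodic with period 14.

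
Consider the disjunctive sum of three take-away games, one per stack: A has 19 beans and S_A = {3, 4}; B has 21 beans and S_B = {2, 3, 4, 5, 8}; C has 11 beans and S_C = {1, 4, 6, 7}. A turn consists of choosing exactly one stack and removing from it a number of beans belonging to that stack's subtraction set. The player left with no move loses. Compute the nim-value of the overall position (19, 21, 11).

Stack A, S = {3, 4}:
n :  0  1  2  3  4  5  6  7  8  9 10 11 12 13 14 15 16 17 18 19
G :  0  0  0  1  1  1  2  0  0  0  1  1  1  2  0  0  0  1  1  1
G_A(19) = 1.
Stack B, S = {2, 3, 4, 5, 8}:
G(0) = 0
G(1) = mex{} = 0
G(2) = mex{0} = 1
G(3) = mex{0,0} = 1
G(4) = mex{1,0,0} = 2
G(5) = mex{1,1,0,0} = 2
G(6) = mex{2,1,1,0} = 3
G(7) = mex{2,2,1,1} = 0
G(8) = mex{3,2,2,1,0} = 4
G(9) = mex{0,3,2,2,0} = 1
G(10) = mex{4,0,3,2,1} = 5
G(11) = mex{1,4,0,3,1} = 2
G(12) = mex{5,1,4,0,2} = 3
G(13) = mex{2,5,1,4,2} = 0
G(14) = mex{3,2,5,1,3} = 0
G(15) = mex{0,3,2,5,0} = 1
G(16) = mex{0,0,3,2,4} = 1
G(17) = mex{1,0,0,3,1} = 2
G(18) = mex{1,1,0,0,5} = 2
G(19) = mex{2,1,1,0,2} = 3
G(20) = mex{2,2,1,1,3} = 0
G(21) = mex{3,2,2,1,0} = 4
G_B(21) = 4.
Stack C, S = {1, 4, 6, 7}:
G(0) = 0
G(1) = mex{0} = 1
G(2) = mex{1} = 0
G(3) = mex{0} = 1
G(4) = mex{1,0} = 2
G(5) = mex{2,1} = 0
G(6) = mex{0,0,0} = 1
G(7) = mex{1,1,1,0} = 2
G(8) = mex{2,2,0,1} = 3
G(9) = mex{3,0,1,0} = 2
G(10) = mex{2,1,2,1} = 0
G(11) = mex{0,2,0,2} = 1
G_C(11) = 1.
Combined Grundy value = 1 ⊕ 4 ⊕ 1 = 4.

4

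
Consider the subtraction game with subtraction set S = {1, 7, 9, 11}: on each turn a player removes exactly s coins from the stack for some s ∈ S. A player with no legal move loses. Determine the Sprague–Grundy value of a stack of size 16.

G(0) = 0
G(1) = mex{0} = 1
G(2) = mex{1} = 0
G(3) = mex{0} = 1
G(4) = mex{1} = 0
G(5) = mex{0} = 1
G(6) = mex{1} = 0
G(7) = mex{0,0} = 1
G(8) = mex{1,1} = 0
G(9) = mex{0,0,0} = 1
G(10) = mex{1,1,1} = 0
G(11) = mex{0,0,0,0} = 1
G(12) = mex{1,1,1,1} = 0
G(13) = mex{0,0,0,0} = 1
G(14) = mex{1,1,1,1} = 0
G(15) = mex{0,0,0,0} = 1
G(16) = mex{1,1,1,1} = 0

0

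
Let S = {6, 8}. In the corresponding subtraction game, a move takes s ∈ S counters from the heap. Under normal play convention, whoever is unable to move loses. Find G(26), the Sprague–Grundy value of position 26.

2

G(0) = 0
G(1) = mex{} = 0
G(2) = mex{} = 0
G(3) = mex{} = 0
G(4) = mex{} = 0
G(5) = mex{} = 0
G(6) = mex{0} = 1
G(7) = mex{0} = 1
G(8) = mex{0,0} = 1
G(9) = mex{0,0} = 1
G(10) = mex{0,0} = 1
G(11) = mex{0,0} = 1
G(12) = mex{1,0} = 2
G(13) = mex{1,0} = 2
G(14) = mex{1,1} = 0
G(15) = mex{1,1} = 0
G(16) = mex{1,1} = 0
G(17) = mex{1,1} = 0
G(18) = mex{2,1} = 0
G(19) = mex{2,1} = 0
G(20) = mex{0,2} = 1
G(21) = mex{0,2} = 1
G(22) = mex{0,0} = 1
G(23) = mex{0,0} = 1
G(24) = mex{0,0} = 1
G(25) = mex{0,0} = 1
G(26) = mex{1,0} = 2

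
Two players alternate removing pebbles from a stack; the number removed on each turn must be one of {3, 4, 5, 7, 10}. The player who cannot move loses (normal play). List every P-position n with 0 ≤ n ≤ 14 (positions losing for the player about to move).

0, 1, 2, 13, 14

n :  0  1  2  3  4  5  6  7  8  9 10 11 12 13 14
G :  0  0  0  1  1  1  2  2  2  3  3  3  4  0  0
P-positions are exactly the n with G(n) = 0.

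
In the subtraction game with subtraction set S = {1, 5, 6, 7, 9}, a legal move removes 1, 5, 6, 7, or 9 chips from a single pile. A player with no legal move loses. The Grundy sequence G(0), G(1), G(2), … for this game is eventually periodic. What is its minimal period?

G(0) = 0
G(1) = mex{0} = 1
G(2) = mex{1} = 0
G(3) = mex{0} = 1
G(4) = mex{1} = 0
G(5) = mex{0,0} = 1
G(6) = mex{1,1,0} = 2
G(7) = mex{2,0,1,0} = 3
G(8) = mex{3,1,0,1} = 2
G(9) = mex{2,0,1,0,0} = 3
G(10) = mex{3,1,0,1,1} = 2
G(11) = mex{2,2,1,0,0} = 3
G(12) = mex{3,3,2,1,1} = 0
G(13) = mex{0,2,3,2,0} = 1
G(14) = mex{1,3,2,3,1} = 0
G(15) = mex{0,2,3,2,2} = 1
G(16) = mex{1,3,2,3,3} = 0
G(17) = mex{0,0,3,2,2} = 1
G(18) = mex{1,1,0,3,3} = 2
G(19) = mex{2,0,1,0,2} = 3
G(20) = mex{3,1,0,1,3} = 2
G(21) = mex{2,0,1,0,0} = 3
G(22) = mex{3,1,0,1,1} = 2
G(23) = mex{2,2,1,0,0} = 3
G(24) = mex{3,3,2,1,1} = 0
G(25) = mex{0,2,3,2,0} = 1
G(n+12) = G(n) holds for n = 0,…,8 (a full window of length max(S) = 9), so the sequence is purely periodic with period 12.

12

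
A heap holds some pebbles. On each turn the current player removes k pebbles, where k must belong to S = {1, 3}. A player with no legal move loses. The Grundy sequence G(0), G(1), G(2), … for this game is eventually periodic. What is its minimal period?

2

n :  0  1  2  3  4  5  6  7  8  9 10 11 12 13 14
G :  0  1  0  1  0  1  0  1  0  1  0  1  0  1  0
G(n+2) = G(n) holds for n = 0,…,2 (a full window of length max(S) = 3), so the sequence is purely periodic with period 2.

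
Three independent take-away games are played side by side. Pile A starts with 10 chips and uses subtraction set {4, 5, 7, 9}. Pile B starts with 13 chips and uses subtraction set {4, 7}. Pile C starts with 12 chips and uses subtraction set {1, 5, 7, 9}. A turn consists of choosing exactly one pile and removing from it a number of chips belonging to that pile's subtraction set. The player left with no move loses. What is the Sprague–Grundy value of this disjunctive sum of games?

Pile A, S = {4, 5, 7, 9}:
n :  0  1  2  3  4  5  6  7  8  9 10
G :  0  0  0  0  1  1  1  1  2  2  2
G_A(10) = 2.
Pile B, S = {4, 7}:
n :  0  1  2  3  4  5  6  7  8  9 10 11 12 13
G :  0  0  0  0  1  1  1  1  2  2  2  0  0  0
G_B(13) = 0.
Pile C, S = {1, 5, 7, 9}:
n :  0  1  2  3  4  5  6  7  8  9 10 11 12
G :  0  1  0  1  0  1  0  1  0  1  0  1  0
G_C(12) = 0.
Combined Grundy value = 2 ⊕ 0 ⊕ 0 = 2.

2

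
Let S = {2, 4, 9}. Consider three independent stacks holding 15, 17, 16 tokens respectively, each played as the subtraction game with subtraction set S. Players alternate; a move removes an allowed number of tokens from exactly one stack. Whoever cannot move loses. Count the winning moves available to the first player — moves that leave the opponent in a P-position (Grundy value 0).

All stacks use S = {2, 4, 9}:
n :  0  1  2  3  4  5  6  7  8  9 10 11 12 13 14 15 16 17
G :  0  0  1  1  2  2  0  0  1  1  2  2  0  0  1  1  2  2
Stack A: G(15) = 1.
Stack B: G(17) = 2.
Stack C: G(16) = 2.
Combined Grundy value = 1 ⊕ 2 ⊕ 2 = 1.
A winning move leaves total XOR = 0, i.e. changes one component's Grundy value g to g ⊕ X where X is the current total.
Stack A: need g' = 1⊕1 = 0. Options: 15−2→G=0, 15−4→G=2, 15−9→G=0. Hits: 2.
Stack B: need g' = 2⊕1 = 3. Options: 17−2→G=1, 17−4→G=0, 17−9→G=1. Hits: 0.
Stack C: need g' = 2⊕1 = 3. Options: 16−2→G=1, 16−4→G=0, 16−9→G=0. Hits: 0.

2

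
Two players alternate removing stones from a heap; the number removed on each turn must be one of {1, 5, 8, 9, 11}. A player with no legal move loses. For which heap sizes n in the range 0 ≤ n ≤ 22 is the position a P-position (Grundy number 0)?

0, 2, 4, 6, 16, 18, 20, 22

G(0) = 0
G(1) = mex{0} = 1
G(2) = mex{1} = 0
G(3) = mex{0} = 1
G(4) = mex{1} = 0
G(5) = mex{0,0} = 1
G(6) = mex{1,1} = 0
G(7) = mex{0,0} = 1
G(8) = mex{1,1,0} = 2
G(9) = mex{2,0,1,0} = 3
G(10) = mex{3,1,0,1} = 2
G(11) = mex{2,0,1,0,0} = 3
G(12) = mex{3,1,0,1,1} = 2
G(13) = mex{2,2,1,0,0} = 3
G(14) = mex{3,3,0,1,1} = 2
G(15) = mex{2,2,1,0,0} = 3
G(16) = mex{3,3,2,1,1} = 0
G(17) = mex{0,2,3,2,0} = 1
G(18) = mex{1,3,2,3,1} = 0
G(19) = mex{0,2,3,2,2} = 1
G(20) = mex{1,3,2,3,3} = 0
G(21) = mex{0,0,3,2,2} = 1
G(22) = mex{1,1,2,3,3} = 0
P-positions are exactly the n with G(n) = 0.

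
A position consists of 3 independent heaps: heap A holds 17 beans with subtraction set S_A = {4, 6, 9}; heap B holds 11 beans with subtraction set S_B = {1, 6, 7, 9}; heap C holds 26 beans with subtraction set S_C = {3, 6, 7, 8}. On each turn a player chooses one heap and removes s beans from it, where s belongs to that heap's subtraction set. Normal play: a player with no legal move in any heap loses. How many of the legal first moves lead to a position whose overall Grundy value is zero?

6

Heap A, S = {4, 6, 9}:
n :  0  1  2  3  4  5  6  7  8  9 10 11 12 13 14 15 16 17
G :  0  0  0  0  1  1  1  1  2  2  2  2  3  0  0  0  0  1
G_A(17) = 1.
Heap B, S = {1, 6, 7, 9}:
G(0) = 0
G(1) = mex{0} = 1
G(2) = mex{1} = 0
G(3) = mex{0} = 1
G(4) = mex{1} = 0
G(5) = mex{0} = 1
G(6) = mex{1,0} = 2
G(7) = mex{2,1,0} = 3
G(8) = mex{3,0,1} = 2
G(9) = mex{2,1,0,0} = 3
G(10) = mex{3,0,1,1} = 2
G(11) = mex{2,1,0,0} = 3
G_B(11) = 3.
Heap C, S = {3, 6, 7, 8}:
n :  0  1  2  3  4  5  6  7  8  9 10 11 12 13 14 15 16 17 18 19 20 21 22 23 24 25 26
G :  0  0  0  1  1  1  2  2  2  3  3  0  0  0  1  1  1  2  2  2  3  3  0  0  0  1  1
G_C(26) = 1.
Combined Grundy value = 1 ⊕ 3 ⊕ 1 = 3.
A winning move leaves total XOR = 0, i.e. changes one component's Grundy value g to g ⊕ X where X is the current total.
Heap A: need g' = 1⊕3 = 2. Options: 17−4→G=0, 17−6→G=2, 17−9→G=2. Hits: 2.
Heap B: need g' = 3⊕3 = 0. Options: 11−1→G=2, 11−6→G=1, 11−7→G=0, 11−9→G=0. Hits: 2.
Heap C: need g' = 1⊕3 = 2. Options: 26−3→G=0, 26−6→G=3, 26−7→G=2, 26−8→G=2. Hits: 2.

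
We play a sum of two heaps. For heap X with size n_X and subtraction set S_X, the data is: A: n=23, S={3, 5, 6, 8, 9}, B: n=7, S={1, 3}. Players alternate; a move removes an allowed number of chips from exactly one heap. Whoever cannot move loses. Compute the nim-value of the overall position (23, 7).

2

Heap A, S = {3, 5, 6, 8, 9}:
n :  0  1  2  3  4  5  6  7  8  9 10 11 12 13 14 15 16 17 18 19 20 21 22 23
G :  0  0  0  1  1  1  2  2  2  3  3  3  0  0  0  1  1  1  2  2  2  3  3  3
G_A(23) = 3.
Heap B, S = {1, 3}:
G(0) = 0
G(1) = mex{0} = 1
G(2) = mex{1} = 0
G(3) = mex{0,0} = 1
G(4) = mex{1,1} = 0
G(5) = mex{0,0} = 1
G(6) = mex{1,1} = 0
G(7) = mex{0,0} = 1
G_B(7) = 1.
Combined Grundy value = 3 ⊕ 1 = 2.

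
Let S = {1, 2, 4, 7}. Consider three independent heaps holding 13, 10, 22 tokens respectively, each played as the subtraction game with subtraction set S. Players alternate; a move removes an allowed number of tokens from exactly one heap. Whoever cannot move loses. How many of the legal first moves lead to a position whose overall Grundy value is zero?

All heaps use S = {1, 2, 4, 7}:
n :  0  1  2  3  4  5  6  7  8  9 10 11 12 13 14 15 16 17 18 19 20 21 22
G :  0  1  2  0  1  2  0  1  2  0  1  2  0  1  2  0  1  2  0  1  2  0  1
Heap A: G(13) = 1.
Heap B: G(10) = 1.
Heap C: G(22) = 1.
Combined Grundy value = 1 ⊕ 1 ⊕ 1 = 1.
A winning move leaves total XOR = 0, i.e. changes one component's Grundy value g to g ⊕ X where X is the current total.
Heap A: need g' = 1⊕1 = 0. Options: 13−1→G=0, 13−2→G=2, 13−4→G=0, 13−7→G=0. Hits: 3.
Heap B: need g' = 1⊕1 = 0. Options: 10−1→G=0, 10−2→G=2, 10−4→G=0, 10−7→G=0. Hits: 3.
Heap C: need g' = 1⊕1 = 0. Options: 22−1→G=0, 22−2→G=2, 22−4→G=0, 22−7→G=0. Hits: 3.

9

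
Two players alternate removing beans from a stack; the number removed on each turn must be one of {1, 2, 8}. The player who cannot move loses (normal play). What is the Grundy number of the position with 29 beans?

2

n :  0  1  2  3  4  5  6  7  8  9 10 11 12 13 14 15 16 17 18 19 20 21 22 23 24 25 26 27 28 29
G :  0  1  2  0  1  2  0  1  2  0  1  2  0  1  2  0  1  2  0  1  2  0  1  2  0  1  2  0  1  2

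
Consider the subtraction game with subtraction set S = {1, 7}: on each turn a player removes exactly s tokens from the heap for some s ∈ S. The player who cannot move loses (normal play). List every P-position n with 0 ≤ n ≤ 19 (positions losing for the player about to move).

0, 2, 4, 6, 8, 10, 12, 14, 16, 18

G(0) = 0
G(1) = mex{0} = 1
G(2) = mex{1} = 0
G(3) = mex{0} = 1
G(4) = mex{1} = 0
G(5) = mex{0} = 1
G(6) = mex{1} = 0
G(7) = mex{0,0} = 1
G(8) = mex{1,1} = 0
G(9) = mex{0,0} = 1
G(10) = mex{1,1} = 0
G(11) = mex{0,0} = 1
G(12) = mex{1,1} = 0
G(13) = mex{0,0} = 1
G(14) = mex{1,1} = 0
G(15) = mex{0,0} = 1
G(16) = mex{1,1} = 0
G(17) = mex{0,0} = 1
G(18) = mex{1,1} = 0
G(19) = mex{0,0} = 1
P-positions are exactly the n with G(n) = 0.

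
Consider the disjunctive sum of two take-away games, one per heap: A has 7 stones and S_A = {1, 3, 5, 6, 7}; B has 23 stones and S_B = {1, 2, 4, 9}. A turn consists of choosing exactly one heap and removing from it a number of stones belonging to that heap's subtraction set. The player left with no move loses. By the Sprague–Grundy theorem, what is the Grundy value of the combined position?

Heap A, S = {1, 3, 5, 6, 7}:
n : 0 1 2 3 4 5 6 7
G : 0 1 0 1 0 1 2 3
G_A(7) = 3.
Heap B, S = {1, 2, 4, 9}:
G(0) = 0
G(1) = mex{0} = 1
G(2) = mex{1,0} = 2
G(3) = mex{2,1} = 0
G(4) = mex{0,2,0} = 1
G(5) = mex{1,0,1} = 2
G(6) = mex{2,1,2} = 0
G(7) = mex{0,2,0} = 1
G(8) = mex{1,0,1} = 2
G(9) = mex{2,1,2,0} = 3
G(10) = mex{3,2,0,1} = 4
G(11) = mex{4,3,1,2} = 0
G(12) = mex{0,4,2,0} = 1
G(13) = mex{1,0,3,1} = 2
G(14) = mex{2,1,4,2} = 0
G(15) = mex{0,2,0,0} = 1
G(16) = mex{1,0,1,1} = 2
G(17) = mex{2,1,2,2} = 0
G(18) = mex{0,2,0,3} = 1
G(19) = mex{1,0,1,4} = 2
G(20) = mex{2,1,2,0} = 3
G(21) = mex{3,2,0,1} = 4
G(22) = mex{4,3,1,2} = 0
G(23) = mex{0,4,2,0} = 1
G_B(23) = 1.
Combined Grundy value = 3 ⊕ 1 = 2.

2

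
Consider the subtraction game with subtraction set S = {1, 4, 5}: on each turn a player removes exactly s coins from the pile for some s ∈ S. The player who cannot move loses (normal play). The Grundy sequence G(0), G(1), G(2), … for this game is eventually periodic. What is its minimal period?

n :  0  1  2  3  4  5  6  7  8  9 10 11 12 13 14 15 16 17
G :  0  1  0  1  2  3  2  3  0  1  0  1  2  3  2  3  0  1
G(n+8) = G(n) holds for n = 0,…,4 (a full window of length max(S) = 5), so the sequence is purely periodic with period 8.

8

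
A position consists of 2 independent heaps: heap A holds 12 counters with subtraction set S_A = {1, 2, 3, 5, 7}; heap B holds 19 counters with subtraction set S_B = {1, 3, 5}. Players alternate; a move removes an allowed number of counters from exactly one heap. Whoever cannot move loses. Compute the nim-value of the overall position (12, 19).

Heap A, S = {1, 2, 3, 5, 7}:
G(0) = 0
G(1) = mex{0} = 1
G(2) = mex{1,0} = 2
G(3) = mex{2,1,0} = 3
G(4) = mex{3,2,1} = 0
G(5) = mex{0,3,2,0} = 1
G(6) = mex{1,0,3,1} = 2
G(7) = mex{2,1,0,2,0} = 3
G(8) = mex{3,2,1,3,1} = 0
G(9) = mex{0,3,2,0,2} = 1
G(10) = mex{1,0,3,1,3} = 2
G(11) = mex{2,1,0,2,0} = 3
G(12) = mex{3,2,1,3,1} = 0
G_A(12) = 0.
Heap B, S = {1, 3, 5}:
G(0) = 0
G(1) = mex{0} = 1
G(2) = mex{1} = 0
G(3) = mex{0,0} = 1
G(4) = mex{1,1} = 0
G(5) = mex{0,0,0} = 1
G(6) = mex{1,1,1} = 0
G(7) = mex{0,0,0} = 1
G(8) = mex{1,1,1} = 0
G(9) = mex{0,0,0} = 1
G(10) = mex{1,1,1} = 0
G(11) = mex{0,0,0} = 1
G(12) = mex{1,1,1} = 0
G(13) = mex{0,0,0} = 1
G(14) = mex{1,1,1} = 0
G(15) = mex{0,0,0} = 1
G(16) = mex{1,1,1} = 0
G(17) = mex{0,0,0} = 1
G(18) = mex{1,1,1} = 0
G(19) = mex{0,0,0} = 1
G_B(19) = 1.
Combined Grundy value = 0 ⊕ 1 = 1.

1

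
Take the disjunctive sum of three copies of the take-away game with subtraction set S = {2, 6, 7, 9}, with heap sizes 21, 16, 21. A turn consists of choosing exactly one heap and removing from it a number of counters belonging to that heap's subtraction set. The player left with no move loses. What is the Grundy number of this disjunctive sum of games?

0

All heaps use S = {2, 6, 7, 9}:
n :  0  1  2  3  4  5  6  7  8  9 10 11 12 13 14 15 16 17 18 19 20 21
G :  0  0  1  1  0  0  1  1  2  2  3  3  2  2  3  0  0  1  1  0  0  1
Heap A: G(21) = 1.
Heap B: G(16) = 0.
Heap C: G(21) = 1.
Combined Grundy value = 1 ⊕ 0 ⊕ 1 = 0.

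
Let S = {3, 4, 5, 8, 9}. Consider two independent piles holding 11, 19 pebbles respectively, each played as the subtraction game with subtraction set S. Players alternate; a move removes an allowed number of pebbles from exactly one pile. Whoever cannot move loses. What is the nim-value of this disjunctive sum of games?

1

All piles use S = {3, 4, 5, 8, 9}:
G(0) = 0
G(1) = mex{} = 0
G(2) = mex{} = 0
G(3) = mex{0} = 1
G(4) = mex{0,0} = 1
G(5) = mex{0,0,0} = 1
G(6) = mex{1,0,0} = 2
G(7) = mex{1,1,0} = 2
G(8) = mex{1,1,1,0} = 2
G(9) = mex{2,1,1,0,0} = 3
G(10) = mex{2,2,1,0,0} = 3
G(11) = mex{2,2,2,1,0} = 3
G(12) = mex{3,2,2,1,1} = 0
G(13) = mex{3,3,2,1,1} = 0
G(14) = mex{3,3,3,2,1} = 0
G(15) = mex{0,3,3,2,2} = 1
G(16) = mex{0,0,3,2,2} = 1
G(17) = mex{0,0,0,3,2} = 1
G(18) = mex{1,0,0,3,3} = 2
G(19) = mex{1,1,0,3,3} = 2
Pile A: G(11) = 3.
Pile B: G(19) = 2.
Combined Grundy value = 3 ⊕ 2 = 1.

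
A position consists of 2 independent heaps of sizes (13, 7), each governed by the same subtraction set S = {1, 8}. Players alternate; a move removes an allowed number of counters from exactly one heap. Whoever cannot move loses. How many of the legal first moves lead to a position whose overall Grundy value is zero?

All heaps use S = {1, 8}:
G(0) = 0
G(1) = mex{0} = 1
G(2) = mex{1} = 0
G(3) = mex{0} = 1
G(4) = mex{1} = 0
G(5) = mex{0} = 1
G(6) = mex{1} = 0
G(7) = mex{0} = 1
G(8) = mex{1,0} = 2
G(9) = mex{2,1} = 0
G(10) = mex{0,0} = 1
G(11) = mex{1,1} = 0
G(12) = mex{0,0} = 1
G(13) = mex{1,1} = 0
Heap A: G(13) = 0.
Heap B: G(7) = 1.
Combined Grundy value = 0 ⊕ 1 = 1.
A winning move leaves total XOR = 0, i.e. changes one component's Grundy value g to g ⊕ X where X is the current total.
Heap A: need g' = 0⊕1 = 1. Options: 13−1→G=1, 13−8→G=1. Hits: 2.
Heap B: need g' = 1⊕1 = 0. Options: 7−1→G=0. Hits: 1.

3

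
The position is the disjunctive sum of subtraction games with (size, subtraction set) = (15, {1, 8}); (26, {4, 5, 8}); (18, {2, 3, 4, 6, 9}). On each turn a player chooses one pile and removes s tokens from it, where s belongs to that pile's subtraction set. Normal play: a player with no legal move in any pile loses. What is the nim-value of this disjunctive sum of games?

Pile A, S = {1, 8}:
G(0) = 0
G(1) = mex{0} = 1
G(2) = mex{1} = 0
G(3) = mex{0} = 1
G(4) = mex{1} = 0
G(5) = mex{0} = 1
G(6) = mex{1} = 0
G(7) = mex{0} = 1
G(8) = mex{1,0} = 2
G(9) = mex{2,1} = 0
G(10) = mex{0,0} = 1
G(11) = mex{1,1} = 0
G(12) = mex{0,0} = 1
G(13) = mex{1,1} = 0
G(14) = mex{0,0} = 1
G(15) = mex{1,1} = 0
G_A(15) = 0.
Pile B, S = {4, 5, 8}:
G(0) = 0
G(1) = mex{} = 0
G(2) = mex{} = 0
G(3) = mex{} = 0
G(4) = mex{0} = 1
G(5) = mex{0,0} = 1
G(6) = mex{0,0} = 1
G(7) = mex{0,0} = 1
G(8) = mex{1,0,0} = 2
G(9) = mex{1,1,0} = 2
G(10) = mex{1,1,0} = 2
G(11) = mex{1,1,0} = 2
G(12) = mex{2,1,1} = 0
G(13) = mex{2,2,1} = 0
G(14) = mex{2,2,1} = 0
G(15) = mex{2,2,1} = 0
G(16) = mex{0,2,2} = 1
G(17) = mex{0,0,2} = 1
G(18) = mex{0,0,2} = 1
G(19) = mex{0,0,2} = 1
G(20) = mex{1,0,0} = 2
G(21) = mex{1,1,0} = 2
G(22) = mex{1,1,0} = 2
G(23) = mex{1,1,0} = 2
G(24) = mex{2,1,1} = 0
G(25) = mex{2,2,1} = 0
G(26) = mex{2,2,1} = 0
G_B(26) = 0.
Pile C, S = {2, 3, 4, 6, 9}:
G(0) = 0
G(1) = mex{} = 0
G(2) = mex{0} = 1
G(3) = mex{0,0} = 1
G(4) = mex{1,0,0} = 2
G(5) = mex{1,1,0} = 2
G(6) = mex{2,1,1,0} = 3
G(7) = mex{2,2,1,0} = 3
G(8) = mex{3,2,2,1} = 0
G(9) = mex{3,3,2,1,0} = 4
G(10) = mex{0,3,3,2,0} = 1
G(11) = mex{4,0,3,2,1} = 5
G(12) = mex{1,4,0,3,1} = 2
G(13) = mex{5,1,4,3,2} = 0
G(14) = mex{2,5,1,0,2} = 3
G(15) = mex{0,2,5,4,3} = 1
G(16) = mex{3,0,2,1,3} = 4
G(17) = mex{1,3,0,5,0} = 2
G(18) = mex{4,1,3,2,4} = 0
G_C(18) = 0.
Combined Grundy value = 0 ⊕ 0 ⊕ 0 = 0.

0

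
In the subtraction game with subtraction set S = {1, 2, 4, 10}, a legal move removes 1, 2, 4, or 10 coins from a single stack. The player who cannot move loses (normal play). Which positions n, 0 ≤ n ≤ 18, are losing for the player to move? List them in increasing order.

0, 3, 6, 9, 12, 15, 18

G(0) = 0
G(1) = mex{0} = 1
G(2) = mex{1,0} = 2
G(3) = mex{2,1} = 0
G(4) = mex{0,2,0} = 1
G(5) = mex{1,0,1} = 2
G(6) = mex{2,1,2} = 0
G(7) = mex{0,2,0} = 1
G(8) = mex{1,0,1} = 2
G(9) = mex{2,1,2} = 0
G(10) = mex{0,2,0,0} = 1
G(11) = mex{1,0,1,1} = 2
G(12) = mex{2,1,2,2} = 0
G(13) = mex{0,2,0,0} = 1
G(14) = mex{1,0,1,1} = 2
G(15) = mex{2,1,2,2} = 0
G(16) = mex{0,2,0,0} = 1
G(17) = mex{1,0,1,1} = 2
G(18) = mex{2,1,2,2} = 0
P-positions are exactly the n with G(n) = 0.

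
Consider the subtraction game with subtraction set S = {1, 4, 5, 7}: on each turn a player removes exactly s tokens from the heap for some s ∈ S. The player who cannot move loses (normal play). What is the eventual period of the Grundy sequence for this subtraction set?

G(0) = 0
G(1) = mex{0} = 1
G(2) = mex{1} = 0
G(3) = mex{0} = 1
G(4) = mex{1,0} = 2
G(5) = mex{2,1,0} = 3
G(6) = mex{3,0,1} = 2
G(7) = mex{2,1,0,0} = 3
G(8) = mex{3,2,1,1} = 0
G(9) = mex{0,3,2,0} = 1
G(10) = mex{1,2,3,1} = 0
G(11) = mex{0,3,2,2} = 1
G(12) = mex{1,0,3,3} = 2
G(13) = mex{2,1,0,2} = 3
G(14) = mex{3,0,1,3} = 2
G(15) = mex{2,1,0,0} = 3
G(16) = mex{3,2,1,1} = 0
G(17) = mex{0,3,2,0} = 1
G(n+8) = G(n) holds for n = 0,…,6 (a full window of length max(S) = 7), so the sequence is purely periodic with period 8.

8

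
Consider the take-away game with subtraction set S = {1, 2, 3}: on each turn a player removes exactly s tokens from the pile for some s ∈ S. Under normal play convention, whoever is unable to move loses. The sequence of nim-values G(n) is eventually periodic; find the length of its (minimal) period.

G(0) = 0
G(1) = mex{0} = 1
G(2) = mex{1,0} = 2
G(3) = mex{2,1,0} = 3
G(4) = mex{3,2,1} = 0
G(5) = mex{0,3,2} = 1
G(6) = mex{1,0,3} = 2
G(7) = mex{2,1,0} = 3
G(8) = mex{3,2,1} = 0
G(9) = mex{0,3,2} = 1
G(10) = mex{1,0,3} = 2
G(11) = mex{2,1,0} = 3
G(12) = mex{3,2,1} = 0
G(13) = mex{0,3,2} = 1
G(14) = mex{1,0,3} = 2
G(n+4) = G(n) holds for n = 0,…,2 (a full window of length max(S) = 3), so the sequence is purely periodic with period 4.

4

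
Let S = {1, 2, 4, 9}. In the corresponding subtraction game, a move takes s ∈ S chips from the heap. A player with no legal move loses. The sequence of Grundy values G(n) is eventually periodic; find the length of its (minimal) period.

n :  0  1  2  3  4  5  6  7  8  9 10 11 12 13 14 15 16 17 18 19 20 21 22 23
G :  0  1  2  0  1  2  0  1  2  3  4  0  1  2  0  1  2  0  1  2  3  4  0  1
G(n+11) = G(n) holds for n = 0,…,8 (a full window of length max(S) = 9), so the sequence is purely periodic with period 11.

11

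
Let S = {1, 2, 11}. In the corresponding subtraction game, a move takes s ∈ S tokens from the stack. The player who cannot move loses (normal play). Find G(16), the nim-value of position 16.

G(0) = 0
G(1) = mex{0} = 1
G(2) = mex{1,0} = 2
G(3) = mex{2,1} = 0
G(4) = mex{0,2} = 1
G(5) = mex{1,0} = 2
G(6) = mex{2,1} = 0
G(7) = mex{0,2} = 1
G(8) = mex{1,0} = 2
G(9) = mex{2,1} = 0
G(10) = mex{0,2} = 1
G(11) = mex{1,0,0} = 2
G(12) = mex{2,1,1} = 0
G(13) = mex{0,2,2} = 1
G(14) = mex{1,0,0} = 2
G(15) = mex{2,1,1} = 0
G(16) = mex{0,2,2} = 1

1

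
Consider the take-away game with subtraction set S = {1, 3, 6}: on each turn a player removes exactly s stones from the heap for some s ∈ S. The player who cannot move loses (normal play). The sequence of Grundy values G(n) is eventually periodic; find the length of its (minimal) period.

G(0) = 0
G(1) = mex{0} = 1
G(2) = mex{1} = 0
G(3) = mex{0,0} = 1
G(4) = mex{1,1} = 0
G(5) = mex{0,0} = 1
G(6) = mex{1,1,0} = 2
G(7) = mex{2,0,1} = 3
G(8) = mex{3,1,0} = 2
G(9) = mex{2,2,1} = 0
G(10) = mex{0,3,0} = 1
G(11) = mex{1,2,1} = 0
G(12) = mex{0,0,2} = 1
G(13) = mex{1,1,3} = 0
G(14) = mex{0,0,2} = 1
G(15) = mex{1,1,0} = 2
G(16) = mex{2,0,1} = 3
G(17) = mex{3,1,0} = 2
G(18) = mex{2,2,1} = 0
G(19) = mex{0,3,0} = 1
G(n+9) = G(n) holds for n = 0,…,5 (a full window of length max(S) = 6), so the sequence is purely periodic with period 9.

9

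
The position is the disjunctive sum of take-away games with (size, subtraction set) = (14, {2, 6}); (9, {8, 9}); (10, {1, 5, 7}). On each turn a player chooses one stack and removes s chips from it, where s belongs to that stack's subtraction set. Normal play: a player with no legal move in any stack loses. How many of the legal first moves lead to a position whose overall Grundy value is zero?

Stack A, S = {2, 6}:
G(0) = 0
G(1) = mex{} = 0
G(2) = mex{0} = 1
G(3) = mex{0} = 1
G(4) = mex{1} = 0
G(5) = mex{1} = 0
G(6) = mex{0,0} = 1
G(7) = mex{0,0} = 1
G(8) = mex{1,1} = 0
G(9) = mex{1,1} = 0
G(10) = mex{0,0} = 1
G(11) = mex{0,0} = 1
G(12) = mex{1,1} = 0
G(13) = mex{1,1} = 0
G(14) = mex{0,0} = 1
G_A(14) = 1.
Stack B, S = {8, 9}:
n : 0 1 2 3 4 5 6 7 8 9
G : 0 0 0 0 0 0 0 0 1 1
G_B(9) = 1.
Stack C, S = {1, 5, 7}:
G(0) = 0
G(1) = mex{0} = 1
G(2) = mex{1} = 0
G(3) = mex{0} = 1
G(4) = mex{1} = 0
G(5) = mex{0,0} = 1
G(6) = mex{1,1} = 0
G(7) = mex{0,0,0} = 1
G(8) = mex{1,1,1} = 0
G(9) = mex{0,0,0} = 1
G(10) = mex{1,1,1} = 0
G_C(10) = 0.
Combined Grundy value = 1 ⊕ 1 ⊕ 0 = 0.
A winning move leaves total XOR = 0, i.e. changes one component's Grundy value g to g ⊕ X where X is the current total.
Stack A: target g' = 1⊕0 = 1, but every legal move changes the Grundy value (mex property), so 0 moves.
Stack B: target g' = 1⊕0 = 1, but every legal move changes the Grundy value (mex property), so 0 moves.
Stack C: target g' = 0⊕0 = 0, but every legal move changes the Grundy value (mex property), so 0 moves.

0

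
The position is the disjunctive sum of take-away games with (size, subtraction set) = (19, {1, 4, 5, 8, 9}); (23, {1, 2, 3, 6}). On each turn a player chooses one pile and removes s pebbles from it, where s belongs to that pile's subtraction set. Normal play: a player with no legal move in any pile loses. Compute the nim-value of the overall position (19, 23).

0

Pile A, S = {1, 4, 5, 8, 9}:
n :  0  1  2  3  4  5  6  7  8  9 10 11 12 13 14 15 16 17 18 19
G :  0  1  0  1  2  3  2  3  4  5  4  5  0  1  0  1  2  3  2  3
G_A(19) = 3.
Pile B, S = {1, 2, 3, 6}:
G(0) = 0
G(1) = mex{0} = 1
G(2) = mex{1,0} = 2
G(3) = mex{2,1,0} = 3
G(4) = mex{3,2,1} = 0
G(5) = mex{0,3,2} = 1
G(6) = mex{1,0,3,0} = 2
G(7) = mex{2,1,0,1} = 3
G(8) = mex{3,2,1,2} = 0
G(9) = mex{0,3,2,3} = 1
G(10) = mex{1,0,3,0} = 2
G(11) = mex{2,1,0,1} = 3
G(12) = mex{3,2,1,2} = 0
G(13) = mex{0,3,2,3} = 1
G(14) = mex{1,0,3,0} = 2
G(15) = mex{2,1,0,1} = 3
G(16) = mex{3,2,1,2} = 0
G(17) = mex{0,3,2,3} = 1
G(18) = mex{1,0,3,0} = 2
G(19) = mex{2,1,0,1} = 3
G(20) = mex{3,2,1,2} = 0
G(21) = mex{0,3,2,3} = 1
G(22) = mex{1,0,3,0} = 2
G(23) = mex{2,1,0,1} = 3
G_B(23) = 3.
Combined Grundy value = 3 ⊕ 3 = 0.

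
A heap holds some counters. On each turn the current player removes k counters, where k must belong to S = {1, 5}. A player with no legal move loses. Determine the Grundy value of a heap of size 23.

1

G(0) = 0
G(1) = mex{0} = 1
G(2) = mex{1} = 0
G(3) = mex{0} = 1
G(4) = mex{1} = 0
G(5) = mex{0,0} = 1
G(6) = mex{1,1} = 0
G(7) = mex{0,0} = 1
G(8) = mex{1,1} = 0
G(9) = mex{0,0} = 1
G(10) = mex{1,1} = 0
G(11) = mex{0,0} = 1
G(12) = mex{1,1} = 0
G(13) = mex{0,0} = 1
G(14) = mex{1,1} = 0
G(15) = mex{0,0} = 1
G(16) = mex{1,1} = 0
G(17) = mex{0,0} = 1
G(18) = mex{1,1} = 0
G(19) = mex{0,0} = 1
G(20) = mex{1,1} = 0
G(21) = mex{0,0} = 1
G(22) = mex{1,1} = 0
G(23) = mex{0,0} = 1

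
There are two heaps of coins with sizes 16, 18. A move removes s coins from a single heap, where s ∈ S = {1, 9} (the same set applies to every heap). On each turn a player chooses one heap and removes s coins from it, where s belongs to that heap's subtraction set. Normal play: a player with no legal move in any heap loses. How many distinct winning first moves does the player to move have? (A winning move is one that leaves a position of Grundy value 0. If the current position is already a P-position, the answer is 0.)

All heaps use S = {1, 9}:
n :  0  1  2  3  4  5  6  7  8  9 10 11 12 13 14 15 16 17 18
G :  0  1  0  1  0  1  0  1  0  1  0  1  0  1  0  1  0  1  0
Heap A: G(16) = 0.
Heap B: G(18) = 0.
Combined Grundy value = 0 ⊕ 0 = 0.
A winning move leaves total XOR = 0, i.e. changes one component's Grundy value g to g ⊕ X where X is the current total.
Heap A: target g' = 0⊕0 = 0, but every legal move changes the Grundy value (mex property), so 0 moves.
Heap B: target g' = 0⊕0 = 0, but every legal move changes the Grundy value (mex property), so 0 moves.

0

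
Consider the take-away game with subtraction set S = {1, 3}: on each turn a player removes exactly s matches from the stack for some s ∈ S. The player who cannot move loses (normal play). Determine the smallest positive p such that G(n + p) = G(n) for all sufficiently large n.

2

G(0) = 0
G(1) = mex{0} = 1
G(2) = mex{1} = 0
G(3) = mex{0,0} = 1
G(4) = mex{1,1} = 0
G(5) = mex{0,0} = 1
G(6) = mex{1,1} = 0
G(7) = mex{0,0} = 1
G(8) = mex{1,1} = 0
G(9) = mex{0,0} = 1
G(10) = mex{1,1} = 0
G(11) = mex{0,0} = 1
G(12) = mex{1,1} = 0
G(13) = mex{0,0} = 1
G(14) = mex{1,1} = 0
G(n+2) = G(n) holds for n = 0,…,2 (a full window of length max(S) = 3), so the sequence is purely periodic with period 2.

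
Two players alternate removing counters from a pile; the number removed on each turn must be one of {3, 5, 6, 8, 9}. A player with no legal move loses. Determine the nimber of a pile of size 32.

G(0) = 0
G(1) = mex{} = 0
G(2) = mex{} = 0
G(3) = mex{0} = 1
G(4) = mex{0} = 1
G(5) = mex{0,0} = 1
G(6) = mex{1,0,0} = 2
G(7) = mex{1,0,0} = 2
G(8) = mex{1,1,0,0} = 2
G(9) = mex{2,1,1,0,0} = 3
G(10) = mex{2,1,1,0,0} = 3
G(11) = mex{2,2,1,1,0} = 3
G(12) = mex{3,2,2,1,1} = 0
G(13) = mex{3,2,2,1,1} = 0
G(14) = mex{3,3,2,2,1} = 0
G(15) = mex{0,3,3,2,2} = 1
G(16) = mex{0,3,3,2,2} = 1
G(17) = mex{0,0,3,3,2} = 1
G(18) = mex{1,0,0,3,3} = 2
G(19) = mex{1,0,0,3,3} = 2
G(20) = mex{1,1,0,0,3} = 2
G(21) = mex{2,1,1,0,0} = 3
G(22) = mex{2,1,1,0,0} = 3
G(23) = mex{2,2,1,1,0} = 3
G(24) = mex{3,2,2,1,1} = 0
G(25) = mex{3,2,2,1,1} = 0
G(26) = mex{3,3,2,2,1} = 0
G(27) = mex{0,3,3,2,2} = 1
G(28) = mex{0,3,3,2,2} = 1
G(29) = mex{0,0,3,3,2} = 1
G(30) = mex{1,0,0,3,3} = 2
G(31) = mex{1,0,0,3,3} = 2
G(32) = mex{1,1,0,0,3} = 2

2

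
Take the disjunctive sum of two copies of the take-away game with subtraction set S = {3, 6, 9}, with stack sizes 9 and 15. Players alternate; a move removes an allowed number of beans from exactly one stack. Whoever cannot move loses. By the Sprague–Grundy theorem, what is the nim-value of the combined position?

All stacks use S = {3, 6, 9}:
G(0) = 0
G(1) = mex{} = 0
G(2) = mex{} = 0
G(3) = mex{0} = 1
G(4) = mex{0} = 1
G(5) = mex{0} = 1
G(6) = mex{1,0} = 2
G(7) = mex{1,0} = 2
G(8) = mex{1,0} = 2
G(9) = mex{2,1,0} = 3
G(10) = mex{2,1,0} = 3
G(11) = mex{2,1,0} = 3
G(12) = mex{3,2,1} = 0
G(13) = mex{3,2,1} = 0
G(14) = mex{3,2,1} = 0
G(15) = mex{0,3,2} = 1
Stack A: G(9) = 3.
Stack B: G(15) = 1.
Combined Grundy value = 3 ⊕ 1 = 2.

2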